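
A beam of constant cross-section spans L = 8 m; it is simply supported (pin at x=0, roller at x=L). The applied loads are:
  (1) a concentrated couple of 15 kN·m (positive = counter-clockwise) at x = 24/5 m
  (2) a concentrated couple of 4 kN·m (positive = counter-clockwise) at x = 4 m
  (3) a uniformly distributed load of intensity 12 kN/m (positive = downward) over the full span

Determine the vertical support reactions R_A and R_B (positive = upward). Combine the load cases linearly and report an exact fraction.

R_A = 403/8 kN, R_B = 365/8 kN

Load 1 — applied couple M₀=15 kN·m at a=24/5 m (b=L-a=16/5):
  R_A = M₀/L = 15/8 kN
  R_B = -M₀/L = -15/8 kN
Load 2 — applied couple M₀=4 kN·m at a=4 m (b=L-a=4):
  R_A = M₀/L = 4/8 = 1/2 kN
  R_B = -M₀/L = -4/8 = -1/2 kN
Load 3 — uniform load w=12 kN/m over full span:
  R_A = wL/2 = 12·8/2 = 48 kN
  R_B = wL/2 = 12·8/2 = 48 kN
Superposition: R_A = 403/8 kN, R_B = 365/8 kN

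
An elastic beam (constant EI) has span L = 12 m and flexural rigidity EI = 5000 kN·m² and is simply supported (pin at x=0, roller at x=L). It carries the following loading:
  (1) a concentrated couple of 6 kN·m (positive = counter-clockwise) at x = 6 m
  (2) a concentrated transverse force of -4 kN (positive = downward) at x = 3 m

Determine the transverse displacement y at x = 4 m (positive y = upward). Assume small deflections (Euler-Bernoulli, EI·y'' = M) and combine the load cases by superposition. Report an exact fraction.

Load 1 — applied couple M₀=6 kN·m at a=6 m (b=L-a=6):
  y_1 = (M₀x³/(6L)+C₁x)/EI  [x≤a] with C₁=M₀(3b²-L²)/(6L)=-3 = (6·4³/(6·12)+(-3)·4)/5000 = -1/750 m
Load 2 — point force P=-4 kN at a=3 m (b=L-a=9):
  y_2 = -Pa(L-x)(2Lx-a²-x²)/(6LEI)  [x>a] = -(-4)·3·(12-4)·(2·12·4-3²-4²)/(6·12·5000) = 71/3750 m
Superposition: y = Σ y_i = 11/625 m ≈ 0.017600 m

y(4) = 11/625 m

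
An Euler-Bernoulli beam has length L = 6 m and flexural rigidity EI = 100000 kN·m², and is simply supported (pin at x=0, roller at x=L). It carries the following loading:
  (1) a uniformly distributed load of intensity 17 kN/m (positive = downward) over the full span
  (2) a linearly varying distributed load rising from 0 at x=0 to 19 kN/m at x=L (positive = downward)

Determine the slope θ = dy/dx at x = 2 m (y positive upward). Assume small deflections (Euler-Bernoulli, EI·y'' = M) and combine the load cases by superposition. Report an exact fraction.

Load 1 — uniform load w=17 kN/m over full span:
  θ_1 = -w(L³-6Lx²+4x³)/(24EI) = -17·(6³-6·6·2²+4·2³)/(24·100000) = -221/300000 rad
Load 2 — triangular load w₀=19 kN/m (0→w₀ over full span):
  θ_2 = -w₀(7L⁴-30L²x²+15x⁴)/(360LEI) = -19·(7·6⁴-30·6²·2²+15·2⁴)/(360·6·100000) = -247/562500 rad
Superposition: θ = Σ θ_i = -5291/4500000 rad ≈ -0.001176 rad

θ(2) = -5291/4500000 rad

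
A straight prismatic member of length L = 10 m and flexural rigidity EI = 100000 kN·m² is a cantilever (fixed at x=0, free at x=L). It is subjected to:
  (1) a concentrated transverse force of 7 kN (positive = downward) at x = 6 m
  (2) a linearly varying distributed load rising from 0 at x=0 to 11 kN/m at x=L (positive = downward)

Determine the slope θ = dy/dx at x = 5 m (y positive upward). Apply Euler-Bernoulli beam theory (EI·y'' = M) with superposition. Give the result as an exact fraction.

Load 1 — point force P=7 kN at a=6 m (b=L-a=4):
  θ_1 = -Px(2a-x)/(2EI)  [x≤a] = -7·5·(2·6-5)/(2·100000) = -49/40000 rad
Load 2 — triangular load w₀=11 kN/m (0→w₀ over full span):
  θ_2 = (w₀Lx²/4-w₀L²x/3-w₀x⁴/(24L))/EI = (11·10·5²/4-11·10²·5/3-11·5⁴/(24·10))/100000 = -451/38400 rad
Superposition: θ = Σ θ_i = -12451/960000 rad ≈ -0.012970 rad

θ(5) = -12451/960000 rad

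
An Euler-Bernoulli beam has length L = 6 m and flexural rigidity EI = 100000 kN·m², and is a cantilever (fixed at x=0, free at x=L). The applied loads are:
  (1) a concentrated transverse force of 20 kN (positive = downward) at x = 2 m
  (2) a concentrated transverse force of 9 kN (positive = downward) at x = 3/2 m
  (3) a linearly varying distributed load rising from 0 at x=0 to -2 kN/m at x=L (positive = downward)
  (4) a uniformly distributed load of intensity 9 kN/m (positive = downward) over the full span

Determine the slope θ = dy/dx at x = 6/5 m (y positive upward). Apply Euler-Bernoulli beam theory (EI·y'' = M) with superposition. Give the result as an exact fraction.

θ(6/5) = -110577/62500000 rad

Load 1 — point force P=20 kN at a=2 m (b=L-a=4):
  θ_1 = -Px(2a-x)/(2EI)  [x≤a] = -20·(6/5)·(2·2-(6/5))/(2·100000) = -21/62500 rad
Load 2 — point force P=9 kN at a=3/2 m (b=L-a=9/2):
  θ_2 = -Px(2a-x)/(2EI)  [x≤a] = -9·(6/5)·(2·(3/2)-(6/5))/(2·100000) = -243/2500000 rad
Load 3 — triangular load w₀=-2 kN/m (0→w₀ over full span):
  θ_3 = (w₀Lx²/4-w₀L²x/3-w₀x⁴/(24L))/EI = ((-2)·6·(6/5)²/4-(-2)·6²·(6/5)/3-(-2)·(6/5)⁴/(24·6))/100000 = 7659/31250000 rad
Load 4 — uniform load w=9 kN/m over full span:
  θ_4 = -wx(x²-3Lx+3L²)/(6EI) = -9·(6/5)·((6/5)²-3·6·(6/5)+3·6²)/(6·100000) = -4941/3125000 rad
Superposition: θ = Σ θ_i = -110577/62500000 rad ≈ -0.001769 rad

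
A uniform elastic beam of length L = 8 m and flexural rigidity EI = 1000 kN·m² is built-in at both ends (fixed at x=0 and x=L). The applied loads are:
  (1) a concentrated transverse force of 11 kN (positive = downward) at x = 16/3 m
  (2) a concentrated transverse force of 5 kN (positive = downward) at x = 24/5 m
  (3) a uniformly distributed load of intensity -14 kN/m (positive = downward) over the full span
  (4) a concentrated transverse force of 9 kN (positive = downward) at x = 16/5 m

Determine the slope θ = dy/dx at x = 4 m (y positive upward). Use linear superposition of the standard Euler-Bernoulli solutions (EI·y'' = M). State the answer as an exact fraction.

θ(4) = -943/421875 rad

Load 1 — point force P=11 kN at a=16/3 m (b=L-a=8/3):
  θ_1 = -Pb²x(2aL-(3a+b)x)/(2L³EI)  [x≤a] = -11·(8/3)²·4·(2·(16/3)·8-(3·(16/3)+(8/3))·4)/(2·8³·1000) = -11/3375 rad
Load 2 — point force P=5 kN at a=24/5 m (b=L-a=16/5):
  θ_2 = -Pb²x(2aL-(3a+b)x)/(2L³EI)  [x≤a] = -5·(16/5)²·4·(2·(24/5)·8-(3·(24/5)+(16/5))·4)/(2·8³·1000) = -4/3125 rad
Load 3 — uniform load w=-14 kN/m over full span:
  θ_3 = -wx(L-x)(L-2x)/(12EI) = -(-14)·4·(8-4)·(8-2·4)/(12·1000) = 0 rad
Load 4 — point force P=9 kN at a=16/5 m (b=L-a=24/5):
  θ_4 = Pa²(L-x)(2bL-(3b+a)(L-x))/(2L³EI)  [x>a] = 9·(16/5)²·(8-4)·(2·(24/5)·8-(3·(24/5)+(16/5))·(8-4))/(2·8³·1000) = 36/15625 rad
Superposition: θ = Σ θ_i = -943/421875 rad ≈ -0.002235 rad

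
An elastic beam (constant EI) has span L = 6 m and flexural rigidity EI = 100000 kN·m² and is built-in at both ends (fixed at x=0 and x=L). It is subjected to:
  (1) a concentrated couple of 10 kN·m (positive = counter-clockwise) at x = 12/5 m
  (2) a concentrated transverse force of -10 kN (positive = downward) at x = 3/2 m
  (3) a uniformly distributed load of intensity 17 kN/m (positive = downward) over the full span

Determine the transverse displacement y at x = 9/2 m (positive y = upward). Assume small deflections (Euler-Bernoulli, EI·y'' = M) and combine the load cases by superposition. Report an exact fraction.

y(9/2) = -7101/25600000 m

Load 1 — applied couple M₀=10 kN·m at a=12/5 m (b=L-a=18/5):
  y_1 = (R_Ax³/6 - M_Ax²/2 - M₀(x-a)²/2)/EI  [x>a] with R_A=12/5, M_A=6/5 = ((12/5)·(9/2)³/6 - (6/5)·(9/2)²/2 - 10·((9/2)-(12/5))²/2)/100000 = 9/400000 m
Load 2 — point force P=-10 kN at a=3/2 m (b=L-a=9/2):
  y_2 = -Pa²(L-x)²(3bL-(3b+a)(L-x))/(6L³EI)  [x>a] = -(-10)·(3/2)²·(6-(9/2))²·(3·(9/2)·6-(3·(9/2)+(3/2))·(6-(9/2)))/(6·6³·100000) = 117/5120000 m
Load 3 — uniform load w=17 kN/m over full span:
  y_3 = -wx²(L-x)²/(24EI) = -17·(9/2)²·(6-(9/2))²/(24·100000) = -4131/12800000 m
Superposition: y = Σ y_i = -7101/25600000 m ≈ -0.000277 m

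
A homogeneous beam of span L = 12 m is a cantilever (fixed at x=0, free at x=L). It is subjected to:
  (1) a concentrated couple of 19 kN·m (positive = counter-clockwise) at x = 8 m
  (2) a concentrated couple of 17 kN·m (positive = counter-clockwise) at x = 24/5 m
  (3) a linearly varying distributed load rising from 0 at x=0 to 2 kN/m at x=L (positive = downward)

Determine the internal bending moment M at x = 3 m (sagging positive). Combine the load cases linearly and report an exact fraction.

M(3) = -99/4 kN·m

Load 1 — applied couple M₀=19 kN·m at a=8 m (b=L-a=4):
  M_1 = M₀  [x≤a] = 19 = 19 kN·m
Load 2 — applied couple M₀=17 kN·m at a=24/5 m (b=L-a=36/5):
  M_2 = M₀  [x≤a] = 17 = 17 kN·m
Load 3 — triangular load w₀=2 kN/m (0→w₀ over full span):
  M_3 = w₀Lx/2 - w₀L²/3 - w₀x³/(6L) = 2·12·3/2 - 2·12²/3 - 2·3³/(6·12) = -243/4 kN·m
Superposition: M = Σ M_i = -99/4 kN·m ≈ -24.750000 kN·m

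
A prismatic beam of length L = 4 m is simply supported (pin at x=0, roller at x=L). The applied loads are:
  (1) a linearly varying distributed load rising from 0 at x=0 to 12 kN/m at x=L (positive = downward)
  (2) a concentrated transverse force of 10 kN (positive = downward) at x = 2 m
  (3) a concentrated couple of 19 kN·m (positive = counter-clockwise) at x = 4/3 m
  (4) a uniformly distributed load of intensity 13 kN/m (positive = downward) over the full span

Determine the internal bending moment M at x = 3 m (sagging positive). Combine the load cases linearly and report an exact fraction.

M(3) = 121/4 kN·m

Load 1 — triangular load w₀=12 kN/m (0→w₀ over full span):
  M_1 = w₀Lx/6 - w₀x³/(6L) = 12·4·3/6 - 12·3³/(6·4) = 21/2 kN·m
Load 2 — point force P=10 kN at a=2 m (b=L-a=2):
  M_2 = Pa(L-x)/L  [x>a] = 10·2·(4-3)/4 = 5 kN·m
Load 3 — applied couple M₀=19 kN·m at a=4/3 m (b=L-a=8/3):
  M_3 = M₀x/L - M₀  [x>a] = 19·3/4 - 19 = -19/4 kN·m
Load 4 — uniform load w=13 kN/m over full span:
  M_4 = wx(L-x)/2 = 13·3·(4-3)/2 = 39/2 kN·m
Superposition: M = Σ M_i = 121/4 kN·m ≈ 30.250000 kN·m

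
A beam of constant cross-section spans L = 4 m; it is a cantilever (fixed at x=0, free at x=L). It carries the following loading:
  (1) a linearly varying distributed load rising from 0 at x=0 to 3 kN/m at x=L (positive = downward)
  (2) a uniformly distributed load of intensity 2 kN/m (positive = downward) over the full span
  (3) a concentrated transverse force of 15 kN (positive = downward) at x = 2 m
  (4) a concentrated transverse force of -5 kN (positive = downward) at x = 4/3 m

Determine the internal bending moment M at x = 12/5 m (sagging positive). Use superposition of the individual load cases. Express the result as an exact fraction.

M(12/5) = -736/125 kN·m

Load 1 — triangular load w₀=3 kN/m (0→w₀ over full span):
  M_1 = w₀Lx/2 - w₀L²/3 - w₀x³/(6L) = 3·4·(12/5)/2 - 3·4²/3 - 3·(12/5)³/(6·4) = -416/125 kN·m
Load 2 — uniform load w=2 kN/m over full span:
  M_2 = -w(L-x)²/2 = -2·(4-(12/5))²/2 = -64/25 kN·m
Load 3 — point force P=15 kN at a=2 m (b=L-a=2):
  M_3 = 0  [x>a] = 0 kN·m
Load 4 — point force P=-5 kN at a=4/3 m (b=L-a=8/3):
  M_4 = 0  [x>a] = 0 kN·m
Superposition: M = Σ M_i = -736/125 kN·m ≈ -5.888000 kN·m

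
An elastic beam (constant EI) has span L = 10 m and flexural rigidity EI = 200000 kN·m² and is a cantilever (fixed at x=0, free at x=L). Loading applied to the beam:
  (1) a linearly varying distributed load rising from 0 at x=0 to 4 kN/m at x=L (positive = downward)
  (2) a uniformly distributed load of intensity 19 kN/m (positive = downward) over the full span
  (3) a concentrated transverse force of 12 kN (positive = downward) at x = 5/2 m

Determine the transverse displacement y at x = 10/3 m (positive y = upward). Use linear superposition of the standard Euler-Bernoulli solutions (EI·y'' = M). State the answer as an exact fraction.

Load 1 — triangular load w₀=4 kN/m (0→w₀ over full span):
  y_1 = (w₀Lx³/12-w₀L²x²/6-w₀x⁵/(120L))/EI = (4·10·(10/3)³/12-4·10²·(10/3)²/6-4·(10/3)⁵/(120·10))/200000 = -451/145800 m
Load 2 — uniform load w=19 kN/m over full span:
  y_2 = -wx²(x²-4Lx+6L²)/(24EI) = -19·(10/3)²·((10/3)²-4·10·(10/3)+6·10²)/(24·200000) = -817/38880 m
Load 3 — point force P=12 kN at a=5/2 m (b=L-a=15/2):
  y_3 = -Pa²(3x-a)/(6EI)  [x>a] = -12·(5/2)²·(3·(10/3)-(5/2))/(6·200000) = -3/6400 m
Superposition: y = Σ y_i = -114659/4665600 m ≈ -0.024575 m

y(10/3) = -114659/4665600 m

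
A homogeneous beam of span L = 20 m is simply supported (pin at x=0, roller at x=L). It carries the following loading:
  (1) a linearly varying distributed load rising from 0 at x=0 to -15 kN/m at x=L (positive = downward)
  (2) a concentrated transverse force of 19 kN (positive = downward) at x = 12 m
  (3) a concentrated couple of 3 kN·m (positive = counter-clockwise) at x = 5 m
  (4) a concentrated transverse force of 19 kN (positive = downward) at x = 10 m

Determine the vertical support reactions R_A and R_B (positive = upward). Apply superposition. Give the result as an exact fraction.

R_A = -131/4 kN, R_B = -317/4 kN

Load 1 — triangular load w₀=-15 kN/m (0→w₀ over full span):
  R_A = w₀L/6 = (-15)·20/6 = -50 kN
  R_B = w₀L/3 = (-15)·20/3 = -100 kN
Load 2 — point force P=19 kN at a=12 m (b=L-a=8):
  R_A = Pb/L = 19·8/20 = 38/5 kN
  R_B = Pa/L = 19·12/20 = 57/5 kN
Load 3 — applied couple M₀=3 kN·m at a=5 m (b=L-a=15):
  R_A = M₀/L = 3/20 kN
  R_B = -M₀/L = -3/20 kN
Load 4 — point force P=19 kN at a=10 m (b=L-a=10):
  R_A = Pb/L = 19·10/20 = 19/2 kN
  R_B = Pa/L = 19·10/20 = 19/2 kN
Superposition: R_A = -131/4 kN, R_B = -317/4 kN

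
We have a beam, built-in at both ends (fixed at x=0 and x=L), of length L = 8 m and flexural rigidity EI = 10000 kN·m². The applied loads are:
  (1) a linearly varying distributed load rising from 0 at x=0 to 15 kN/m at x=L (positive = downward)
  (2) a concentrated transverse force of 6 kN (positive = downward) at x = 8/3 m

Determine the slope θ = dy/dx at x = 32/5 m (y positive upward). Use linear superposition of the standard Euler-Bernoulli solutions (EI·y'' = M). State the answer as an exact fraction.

θ(32/5) = 2564/703125 rad

Load 1 — triangular load w₀=15 kN/m (0→w₀ over full span):
  θ_1 = -w₀(2x(L-x)(L-2x)(x+2L)+x²(L-x)²)/(120LEI) = -15·(2·(32/5)·(8-(32/5))·(8-2·(32/5))·((32/5)+2·8)+(32/5)²·(8-(32/5))²)/(120·8·10000) = 256/78125 rad
Load 2 — point force P=6 kN at a=8/3 m (b=L-a=16/3):
  θ_2 = Pa²(L-x)(2bL-(3b+a)(L-x))/(2L³EI)  [x>a] = 6·(8/3)²·(8-(32/5))·(2·(16/3)·8-(3·(16/3)+(8/3))·(8-(32/5)))/(2·8³·10000) = 52/140625 rad
Superposition: θ = Σ θ_i = 2564/703125 rad ≈ 0.003647 rad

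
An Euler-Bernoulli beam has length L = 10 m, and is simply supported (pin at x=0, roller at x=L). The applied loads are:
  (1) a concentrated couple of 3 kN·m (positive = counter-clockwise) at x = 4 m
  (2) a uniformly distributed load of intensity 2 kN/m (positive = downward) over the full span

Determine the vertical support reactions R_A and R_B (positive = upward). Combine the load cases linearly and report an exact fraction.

R_A = 103/10 kN, R_B = 97/10 kN

Load 1 — applied couple M₀=3 kN·m at a=4 m (b=L-a=6):
  R_A = M₀/L = 3/10 kN
  R_B = -M₀/L = -3/10 kN
Load 2 — uniform load w=2 kN/m over full span:
  R_A = wL/2 = 2·10/2 = 10 kN
  R_B = wL/2 = 2·10/2 = 10 kN
Superposition: R_A = 103/10 kN, R_B = 97/10 kN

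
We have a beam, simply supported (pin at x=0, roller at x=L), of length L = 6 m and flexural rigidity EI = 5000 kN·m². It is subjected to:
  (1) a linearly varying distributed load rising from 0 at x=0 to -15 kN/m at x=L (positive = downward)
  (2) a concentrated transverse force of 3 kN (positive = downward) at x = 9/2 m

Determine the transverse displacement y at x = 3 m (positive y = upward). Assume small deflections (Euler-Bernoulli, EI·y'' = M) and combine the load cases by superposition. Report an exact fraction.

y(3) = 3753/160000 m

Load 1 — triangular load w₀=-15 kN/m (0→w₀ over full span):
  y_1 = -w₀x(7L⁴-10L²x²+3x⁴)/(360LEI) = -(-15)·3·(7·6⁴-10·6²·3²+3·3⁴)/(360·6·5000) = 81/3200 m
Load 2 — point force P=3 kN at a=9/2 m (b=L-a=3/2):
  y_2 = -Pbx(L²-b²-x²)/(6LEI)  [x≤a] = -3·(3/2)·3·(6²-(3/2)²-3²)/(6·6·5000) = -297/160000 m
Superposition: y = Σ y_i = 3753/160000 m ≈ 0.023456 m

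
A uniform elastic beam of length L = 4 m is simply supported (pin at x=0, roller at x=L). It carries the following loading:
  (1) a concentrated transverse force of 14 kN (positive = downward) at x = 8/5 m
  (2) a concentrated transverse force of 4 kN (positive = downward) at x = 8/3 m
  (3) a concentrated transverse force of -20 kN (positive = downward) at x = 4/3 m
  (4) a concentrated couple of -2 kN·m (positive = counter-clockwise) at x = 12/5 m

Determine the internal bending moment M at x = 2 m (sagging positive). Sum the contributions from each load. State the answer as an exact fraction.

M(2) = -7/15 kN·m

Load 1 — point force P=14 kN at a=8/5 m (b=L-a=12/5):
  M_1 = Pa(L-x)/L  [x>a] = 14·(8/5)·(4-2)/4 = 56/5 kN·m
Load 2 — point force P=4 kN at a=8/3 m (b=L-a=4/3):
  M_2 = Pbx/L  [x≤a] = 4·(4/3)·2/4 = 8/3 kN·m
Load 3 — point force P=-20 kN at a=4/3 m (b=L-a=8/3):
  M_3 = Pa(L-x)/L  [x>a] = (-20)·(4/3)·(4-2)/4 = -40/3 kN·m
Load 4 — applied couple M₀=-2 kN·m at a=12/5 m (b=L-a=8/5):
  M_4 = M₀x/L  [x≤a] = (-2)·2/4 = -1 kN·m
Superposition: M = Σ M_i = -7/15 kN·m ≈ -0.466667 kN·m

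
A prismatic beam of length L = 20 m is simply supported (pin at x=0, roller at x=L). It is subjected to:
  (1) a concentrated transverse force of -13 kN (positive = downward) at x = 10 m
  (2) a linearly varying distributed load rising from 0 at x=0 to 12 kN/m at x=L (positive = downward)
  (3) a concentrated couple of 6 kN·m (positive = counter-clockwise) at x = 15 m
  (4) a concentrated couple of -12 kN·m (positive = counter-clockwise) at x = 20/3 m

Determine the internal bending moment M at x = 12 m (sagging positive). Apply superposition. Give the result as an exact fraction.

M(12) = 1318/5 kN·m

Load 1 — point force P=-13 kN at a=10 m (b=L-a=10):
  M_1 = Pa(L-x)/L  [x>a] = (-13)·10·(20-12)/20 = -52 kN·m
Load 2 — triangular load w₀=12 kN/m (0→w₀ over full span):
  M_2 = w₀Lx/6 - w₀x³/(6L) = 12·20·12/6 - 12·12³/(6·20) = 1536/5 kN·m
Load 3 — applied couple M₀=6 kN·m at a=15 m (b=L-a=5):
  M_3 = M₀x/L  [x≤a] = 6·12/20 = 18/5 kN·m
Load 4 — applied couple M₀=-12 kN·m at a=20/3 m (b=L-a=40/3):
  M_4 = M₀x/L - M₀  [x>a] = (-12)·12/20 - (-12) = 24/5 kN·m
Superposition: M = Σ M_i = 1318/5 kN·m ≈ 263.600000 kN·m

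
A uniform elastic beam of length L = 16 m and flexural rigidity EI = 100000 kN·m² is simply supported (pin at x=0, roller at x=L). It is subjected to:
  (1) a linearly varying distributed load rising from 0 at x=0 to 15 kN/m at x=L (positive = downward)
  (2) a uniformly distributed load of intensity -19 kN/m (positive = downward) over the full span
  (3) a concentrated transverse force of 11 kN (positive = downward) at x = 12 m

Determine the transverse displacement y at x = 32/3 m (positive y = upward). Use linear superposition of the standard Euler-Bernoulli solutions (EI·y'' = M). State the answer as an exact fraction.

y(32/3) = 58802/759375 m

Load 1 — triangular load w₀=15 kN/m (0→w₀ over full span):
  y_1 = -w₀x(7L⁴-10L²x²+3x⁴)/(360LEI) = -15·(32/3)·(7·16⁴-10·16²·(32/3)²+3·(32/3)⁴)/(360·16·100000) = -8704/151875 m
Load 2 — uniform load w=-19 kN/m over full span:
  y_2 = -wx(L³-2Lx²+x³)/(24EI) = -(-19)·(32/3)·(16³-2·16·(32/3)²+(32/3)³)/(24·100000) = 107008/759375 m
Load 3 — point force P=11 kN at a=12 m (b=L-a=4):
  y_3 = -Pbx(L²-b²-x²)/(6LEI)  [x≤a] = -11·4·(32/3)·(16²-4²-(32/3)²)/(6·16·100000) = -1562/253125 m
Superposition: y = Σ y_i = 58802/759375 m ≈ 0.077435 m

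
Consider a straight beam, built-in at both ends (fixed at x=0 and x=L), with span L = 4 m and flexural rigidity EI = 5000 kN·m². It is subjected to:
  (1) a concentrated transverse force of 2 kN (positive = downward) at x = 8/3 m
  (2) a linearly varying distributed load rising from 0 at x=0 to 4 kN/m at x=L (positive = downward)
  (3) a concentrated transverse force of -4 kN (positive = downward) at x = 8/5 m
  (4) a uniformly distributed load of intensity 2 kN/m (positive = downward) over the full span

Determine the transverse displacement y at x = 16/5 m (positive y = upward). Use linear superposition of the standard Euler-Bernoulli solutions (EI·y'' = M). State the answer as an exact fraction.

y(16/5) = -164416/791015625 m

Load 1 — point force P=2 kN at a=8/3 m (b=L-a=4/3):
  y_1 = -Pa²(L-x)²(3bL-(3b+a)(L-x))/(6L³EI)  [x>a] = -2·(8/3)²·(4-(16/5))²·(3·(4/3)·4-(3·(4/3)+(8/3))·(4-(16/5)))/(6·4³·5000) = -64/1265625 m
Load 2 — triangular load w₀=4 kN/m (0→w₀ over full span):
  y_2 = -w₀x²(L-x)²(x+2L)/(120LEI) = -4·(16/5)²·(4-(16/5))²·((16/5)+2·4)/(120·4·5000) = -3584/29296875 m
Load 3 — point force P=-4 kN at a=8/5 m (b=L-a=12/5):
  y_3 = -Pa²(L-x)²(3bL-(3b+a)(L-x))/(6L³EI)  [x>a] = -(-4)·(8/5)²·(4-(16/5))²·(3·(12/5)·4-(3·(12/5)+(8/5))·(4-(16/5)))/(6·4³·5000) = 2176/29296875 m
Load 4 — uniform load w=2 kN/m over full span:
  y_4 = -wx²(L-x)²/(24EI) = -2·(16/5)²·(4-(16/5))²/(24·5000) = -128/1171875 m
Superposition: y = Σ y_i = -164416/791015625 m ≈ -0.000208 m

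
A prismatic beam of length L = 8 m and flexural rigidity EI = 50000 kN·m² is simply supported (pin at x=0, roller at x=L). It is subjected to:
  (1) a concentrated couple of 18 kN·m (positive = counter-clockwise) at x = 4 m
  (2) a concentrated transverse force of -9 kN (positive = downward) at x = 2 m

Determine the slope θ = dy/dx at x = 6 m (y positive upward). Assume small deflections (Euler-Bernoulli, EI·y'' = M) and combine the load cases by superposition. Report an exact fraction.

θ(6) = -39/100000 rad

Load 1 — applied couple M₀=18 kN·m at a=4 m (b=L-a=4):
  θ_1 = (M₀x²/(2L)-M₀(x-a)+C₁)/EI  [x>a] with C₁=M₀(3b²-L²)/(6L)=-6 = (18·6²/(2·8)-18·(6-4)+(-6))/50000 = -3/100000 rad
Load 2 — point force P=-9 kN at a=2 m (b=L-a=6):
  θ_2 = -Pa(2L²-6Lx+3x²+a²)/(6LEI)  [x>a] = -(-9)·2·(2·8²-6·8·6+3·6²+2²)/(6·8·50000) = -9/25000 rad
Superposition: θ = Σ θ_i = -39/100000 rad ≈ -0.000390 rad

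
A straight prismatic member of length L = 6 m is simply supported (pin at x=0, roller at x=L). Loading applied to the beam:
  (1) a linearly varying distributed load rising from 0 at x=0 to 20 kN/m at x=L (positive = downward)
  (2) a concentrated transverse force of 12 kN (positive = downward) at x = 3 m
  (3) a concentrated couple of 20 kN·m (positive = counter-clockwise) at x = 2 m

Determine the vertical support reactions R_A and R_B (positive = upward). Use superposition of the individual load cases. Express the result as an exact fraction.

R_A = 88/3 kN, R_B = 128/3 kN

Load 1 — triangular load w₀=20 kN/m (0→w₀ over full span):
  R_A = w₀L/6 = 20·6/6 = 20 kN
  R_B = w₀L/3 = 20·6/3 = 40 kN
Load 2 — point force P=12 kN at a=3 m (b=L-a=3):
  R_A = Pb/L = 12·3/6 = 6 kN
  R_B = Pa/L = 12·3/6 = 6 kN
Load 3 — applied couple M₀=20 kN·m at a=2 m (b=L-a=4):
  R_A = M₀/L = 20/6 = 10/3 kN
  R_B = -M₀/L = -20/6 = -10/3 kN
Superposition: R_A = 88/3 kN, R_B = 128/3 kN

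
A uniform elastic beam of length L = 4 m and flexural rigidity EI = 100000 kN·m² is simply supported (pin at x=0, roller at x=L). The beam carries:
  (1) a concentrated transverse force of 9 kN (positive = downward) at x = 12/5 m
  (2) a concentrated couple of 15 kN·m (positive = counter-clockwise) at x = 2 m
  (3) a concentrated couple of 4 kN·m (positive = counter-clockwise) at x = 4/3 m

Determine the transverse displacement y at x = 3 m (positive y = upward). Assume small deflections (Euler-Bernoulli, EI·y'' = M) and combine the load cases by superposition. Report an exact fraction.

Load 1 — point force P=9 kN at a=12/5 m (b=L-a=8/5):
  y_1 = -Pa(L-x)(2Lx-a²-x²)/(6LEI)  [x>a] = -9·(12/5)·(4-3)·(2·4·3-(12/5)²-3²)/(6·4·100000) = -2079/25000000 m
Load 2 — applied couple M₀=15 kN·m at a=2 m (b=L-a=2):
  y_2 = (M₀x³/(6L)-M₀(x-a)²/2+C₁x)/EI  [x>a] with C₁=M₀(3b²-L²)/(6L)=-5/2 = (15·3³/(6·4)-15·(3-2)²/2+(-5/2)·3)/100000 = 3/160000 m
Load 3 — applied couple M₀=4 kN·m at a=4/3 m (b=L-a=8/3):
  y_3 = (M₀x³/(6L)-M₀(x-a)²/2+C₁x)/EI  [x>a] with C₁=M₀(3b²-L²)/(6L)=8/9 = (4·3³/(6·4)-4·(3-(4/3))²/2+(8/9)·3)/100000 = 29/1800000 m
Superposition: y = Σ y_i = -43469/900000000 m ≈ -0.000048 m

y(3) = -43469/900000000 m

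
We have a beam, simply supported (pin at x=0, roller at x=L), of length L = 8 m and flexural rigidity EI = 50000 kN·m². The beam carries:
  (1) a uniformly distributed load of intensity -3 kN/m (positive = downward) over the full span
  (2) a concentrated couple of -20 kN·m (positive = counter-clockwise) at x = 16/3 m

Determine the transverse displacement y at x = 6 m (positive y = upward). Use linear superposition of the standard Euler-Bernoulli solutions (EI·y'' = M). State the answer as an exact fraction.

Load 1 — uniform load w=-3 kN/m over full span:
  y_1 = -wx(L³-2Lx²+x³)/(24EI) = -(-3)·6·(8³-2·8·6²+6³)/(24·50000) = 57/25000 m
Load 2 — applied couple M₀=-20 kN·m at a=16/3 m (b=L-a=8/3):
  y_2 = (M₀x³/(6L)-M₀(x-a)²/2+C₁x)/EI  [x>a] with C₁=M₀(3b²-L²)/(6L)=160/9 = ((-20)·6³/(6·8)-(-20)·(6-(16/3))²/2+(160/9)·6)/50000 = 19/45000 m
Superposition: y = Σ y_i = 76/28125 m ≈ 0.002702 m

y(6) = 76/28125 m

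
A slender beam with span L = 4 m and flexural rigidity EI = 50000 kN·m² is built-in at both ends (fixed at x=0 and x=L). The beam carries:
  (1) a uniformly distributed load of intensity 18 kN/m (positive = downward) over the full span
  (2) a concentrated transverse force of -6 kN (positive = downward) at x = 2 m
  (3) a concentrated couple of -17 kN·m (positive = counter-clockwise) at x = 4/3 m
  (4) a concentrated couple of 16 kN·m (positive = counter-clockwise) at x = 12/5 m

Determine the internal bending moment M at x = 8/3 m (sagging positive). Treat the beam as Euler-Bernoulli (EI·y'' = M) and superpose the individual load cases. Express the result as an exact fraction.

M(8/3) = 704/225 kN·m

Load 1 — uniform load w=18 kN/m over full span:
  M_1 = wLx/2 - wL²/12 - wx²/2 = 18·4·(8/3)/2 - 18·4²/12 - 18·(8/3)²/2 = 8 kN·m
Load 2 — point force P=-6 kN at a=2 m (b=L-a=2):
  M_2 = Pa²(a+3b)(L-x)/L³ - Pa²b/L²  [x>a] = (-6)·2²·(2+3·2)·(4-(8/3))/4³ - (-6)·2²·2/4² = -1 kN·m
Load 3 — applied couple M₀=-17 kN·m at a=4/3 m (b=L-a=8/3):
  M_3 = R_Ax - M_A - M₀  [x>a] with R_A=-17/3, M_A=0 = (-17/3)·(8/3) - 0 - (-17) = 17/9 kN·m
Load 4 — applied couple M₀=16 kN·m at a=12/5 m (b=L-a=8/5):
  M_4 = R_Ax - M_A - M₀  [x>a] with R_A=144/25, M_A=128/25 = (144/25)·(8/3) - (128/25) - 16 = -144/25 kN·m
Superposition: M = Σ M_i = 704/225 kN·m ≈ 3.128889 kN·m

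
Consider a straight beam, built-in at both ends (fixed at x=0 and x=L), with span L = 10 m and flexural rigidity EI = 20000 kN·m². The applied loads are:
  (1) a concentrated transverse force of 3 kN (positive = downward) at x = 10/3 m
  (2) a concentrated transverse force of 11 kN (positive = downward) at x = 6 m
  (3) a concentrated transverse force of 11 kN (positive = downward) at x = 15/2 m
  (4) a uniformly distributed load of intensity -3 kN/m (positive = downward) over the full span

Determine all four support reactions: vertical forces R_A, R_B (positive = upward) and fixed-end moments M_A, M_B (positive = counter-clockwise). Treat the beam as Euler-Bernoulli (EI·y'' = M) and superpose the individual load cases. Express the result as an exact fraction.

R_A = -258733/36000 kN, M_A = -34843/7200 kN·m, R_B = 78733/36000 kN, M_B = -61423/7200 kN·m

Load 1 — point force P=3 kN at a=10/3 m (b=L-a=20/3):
  R_A = Pb²(3a+b)/L³ = 3·(20/3)²·(3·(10/3)+(20/3))/10³ = 20/9 kN
  M_A = Pab²/L² = 3·(10/3)·(20/3)²/10² = 40/9 kN·m
  R_B = Pa²(a+3b)/L³ = 3·(10/3)²·((10/3)+3·(20/3))/10³ = 7/9 kN
  M_B = -Pa²b/L² = -3·(10/3)²·(20/3)/10² = -20/9 kN·m
Load 2 — point force P=11 kN at a=6 m (b=L-a=4):
  R_A = Pb²(3a+b)/L³ = 11·4²·(3·6+4)/10³ = 484/125 kN
  M_A = Pab²/L² = 11·6·4²/10² = 264/25 kN·m
  R_B = Pa²(a+3b)/L³ = 11·6²·(6+3·4)/10³ = 891/125 kN
  M_B = -Pa²b/L² = -11·6²·4/10² = -396/25 kN·m
Load 3 — point force P=11 kN at a=15/2 m (b=L-a=5/2):
  R_A = Pb²(3a+b)/L³ = 11·(5/2)²·(3·(15/2)+(5/2))/10³ = 55/32 kN
  M_A = Pab²/L² = 11·(15/2)·(5/2)²/10² = 165/32 kN·m
  R_B = Pa²(a+3b)/L³ = 11·(15/2)²·((15/2)+3·(5/2))/10³ = 297/32 kN
  M_B = -Pa²b/L² = -11·(15/2)²·(5/2)/10² = -495/32 kN·m
Load 4 — uniform load w=-3 kN/m over full span:
  R_A = wL/2 = (-3)·10/2 = -15 kN
  M_A = wL²/12 = (-3)·10²/12 = -25 kN·m
  R_B = wL/2 = (-3)·10/2 = -15 kN
  M_B = -wL²/12 = -(-3)·10²/12 = 25 kN·m
Superposition: R_A = -258733/36000 kN, M_A = -34843/7200 kN·m, R_B = 78733/36000 kN, M_B = -61423/7200 kN·m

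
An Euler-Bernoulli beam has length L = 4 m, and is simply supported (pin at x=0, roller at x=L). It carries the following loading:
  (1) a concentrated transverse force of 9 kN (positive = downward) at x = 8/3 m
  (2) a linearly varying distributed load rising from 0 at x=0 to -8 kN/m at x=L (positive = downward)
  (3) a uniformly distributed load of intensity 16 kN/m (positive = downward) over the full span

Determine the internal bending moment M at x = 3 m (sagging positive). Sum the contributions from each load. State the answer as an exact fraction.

Load 1 — point force P=9 kN at a=8/3 m (b=L-a=4/3):
  M_1 = Pa(L-x)/L  [x>a] = 9·(8/3)·(4-3)/4 = 6 kN·m
Load 2 — triangular load w₀=-8 kN/m (0→w₀ over full span):
  M_2 = w₀Lx/6 - w₀x³/(6L) = (-8)·4·3/6 - (-8)·3³/(6·4) = -7 kN·m
Load 3 — uniform load w=16 kN/m over full span:
  M_3 = wx(L-x)/2 = 16·3·(4-3)/2 = 24 kN·m
Superposition: M = Σ M_i = 23 kN·m ≈ 23.000000 kN·m

M(3) = 23 kN·m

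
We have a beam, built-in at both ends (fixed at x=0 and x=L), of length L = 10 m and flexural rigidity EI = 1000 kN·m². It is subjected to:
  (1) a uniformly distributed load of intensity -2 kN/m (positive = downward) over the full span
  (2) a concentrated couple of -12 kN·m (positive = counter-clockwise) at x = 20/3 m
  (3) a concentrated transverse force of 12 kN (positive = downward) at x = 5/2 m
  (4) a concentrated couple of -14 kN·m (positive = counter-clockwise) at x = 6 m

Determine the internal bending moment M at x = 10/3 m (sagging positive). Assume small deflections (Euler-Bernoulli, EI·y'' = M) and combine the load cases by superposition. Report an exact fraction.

Load 1 — uniform load w=-2 kN/m over full span:
  M_1 = wLx/2 - wL²/12 - wx²/2 = (-2)·10·(10/3)/2 - (-2)·10²/12 - (-2)·(10/3)²/2 = -50/9 kN·m
Load 2 — applied couple M₀=-12 kN·m at a=20/3 m (b=L-a=10/3):
  M_2 = R_Ax - M_A  [x≤a] with R_A=-8/5, M_A=-4 = (-8/5)·(10/3) - (-4) = -4/3 kN·m
Load 3 — point force P=12 kN at a=5/2 m (b=L-a=15/2):
  M_3 = Pa²(a+3b)(L-x)/L³ - Pa²b/L²  [x>a] = 12·(5/2)²·((5/2)+3·(15/2))·(10-(10/3))/10³ - 12·(5/2)²·(15/2)/10² = 55/8 kN·m
Load 4 — applied couple M₀=-14 kN·m at a=6 m (b=L-a=4):
  M_4 = R_Ax - M_A  [x≤a] with R_A=-252/125, M_A=-112/25 = (-252/125)·(10/3) - (-112/25) = -56/25 kN·m
Superposition: M = Σ M_i = -4057/1800 kN·m ≈ -2.253889 kN·m

M(10/3) = -4057/1800 kN·m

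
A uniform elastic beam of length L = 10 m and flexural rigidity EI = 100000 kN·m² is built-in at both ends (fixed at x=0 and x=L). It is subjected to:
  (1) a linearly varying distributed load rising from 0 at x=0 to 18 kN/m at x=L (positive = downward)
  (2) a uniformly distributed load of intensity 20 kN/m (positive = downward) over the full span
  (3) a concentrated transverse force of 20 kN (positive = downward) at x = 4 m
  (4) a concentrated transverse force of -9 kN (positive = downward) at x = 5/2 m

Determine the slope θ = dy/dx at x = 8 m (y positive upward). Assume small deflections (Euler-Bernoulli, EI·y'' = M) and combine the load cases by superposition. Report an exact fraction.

θ(8) = 51099/20000000 rad

Load 1 — triangular load w₀=18 kN/m (0→w₀ over full span):
  θ_1 = -w₀(2x(L-x)(L-2x)(x+2L)+x²(L-x)²)/(120LEI) = -18·(2·8·(10-8)·(10-2·8)·(8+2·10)+8²·(10-8)²)/(120·10·100000) = 12/15625 rad
Load 2 — uniform load w=20 kN/m over full span:
  θ_2 = -wx(L-x)(L-2x)/(12EI) = -20·8·(10-8)·(10-2·8)/(12·100000) = 1/625 rad
Load 3 — point force P=20 kN at a=4 m (b=L-a=6):
  θ_3 = Pa²(L-x)(2bL-(3b+a)(L-x))/(2L³EI)  [x>a] = 20·4²·(10-8)·(2·6·10-(3·6+4)·(10-8))/(2·10³·100000) = 19/78125 rad
Load 4 — point force P=-9 kN at a=5/2 m (b=L-a=15/2):
  θ_4 = Pa²(L-x)(2bL-(3b+a)(L-x))/(2L³EI)  [x>a] = (-9)·(5/2)²·(10-8)·(2·(15/2)·10-(3·(15/2)+(5/2))·(10-8))/(2·10³·100000) = -9/160000 rad
Superposition: θ = Σ θ_i = 51099/20000000 rad ≈ 0.002555 rad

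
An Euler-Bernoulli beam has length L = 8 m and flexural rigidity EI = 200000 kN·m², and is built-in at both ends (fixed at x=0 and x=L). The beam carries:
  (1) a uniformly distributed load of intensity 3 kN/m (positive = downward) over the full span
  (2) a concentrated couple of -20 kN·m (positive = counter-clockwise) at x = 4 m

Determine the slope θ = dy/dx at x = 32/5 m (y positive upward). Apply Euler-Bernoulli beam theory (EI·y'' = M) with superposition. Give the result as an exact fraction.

Load 1 — uniform load w=3 kN/m over full span:
  θ_1 = -wx(L-x)(L-2x)/(12EI) = -3·(32/5)·(8-(32/5))·(8-2·(32/5))/(12·200000) = 24/390625 rad
Load 2 — applied couple M₀=-20 kN·m at a=4 m (b=L-a=4):
  θ_2 = (R_Ax²/2 - M_Ax - M₀(x-a))/EI  [x>a] with R_A=-15/4, M_A=-5 = ((-15/4)·(32/5)²/2 - (-5)·(32/5) - (-20)·((32/5)-4))/200000 = 1/62500 rad
Superposition: θ = Σ θ_i = 121/1562500 rad ≈ 0.000077 rad

θ(32/5) = 121/1562500 rad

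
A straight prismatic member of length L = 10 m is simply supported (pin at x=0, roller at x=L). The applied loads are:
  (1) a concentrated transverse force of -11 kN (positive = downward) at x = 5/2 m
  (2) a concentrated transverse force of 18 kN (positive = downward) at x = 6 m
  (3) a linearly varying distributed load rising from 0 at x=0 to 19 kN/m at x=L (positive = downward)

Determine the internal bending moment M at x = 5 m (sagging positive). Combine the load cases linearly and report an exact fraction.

M(5) = 141 kN·m

Load 1 — point force P=-11 kN at a=5/2 m (b=L-a=15/2):
  M_1 = Pa(L-x)/L  [x>a] = (-11)·(5/2)·(10-5)/10 = -55/4 kN·m
Load 2 — point force P=18 kN at a=6 m (b=L-a=4):
  M_2 = Pbx/L  [x≤a] = 18·4·5/10 = 36 kN·m
Load 3 — triangular load w₀=19 kN/m (0→w₀ over full span):
  M_3 = w₀Lx/6 - w₀x³/(6L) = 19·10·5/6 - 19·5³/(6·10) = 475/4 kN·m
Superposition: M = Σ M_i = 141 kN·m ≈ 141.000000 kN·m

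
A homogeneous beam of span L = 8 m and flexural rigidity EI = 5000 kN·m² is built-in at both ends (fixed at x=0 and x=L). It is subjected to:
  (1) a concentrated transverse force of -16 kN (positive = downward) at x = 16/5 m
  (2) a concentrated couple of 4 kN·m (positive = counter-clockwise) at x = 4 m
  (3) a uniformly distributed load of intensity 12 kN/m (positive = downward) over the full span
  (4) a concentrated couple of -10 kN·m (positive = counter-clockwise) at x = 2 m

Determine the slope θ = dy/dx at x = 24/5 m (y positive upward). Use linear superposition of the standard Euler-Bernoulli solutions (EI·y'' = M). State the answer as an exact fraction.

Load 1 — point force P=-16 kN at a=16/5 m (b=L-a=24/5):
  θ_1 = Pa²(L-x)(2bL-(3b+a)(L-x))/(2L³EI)  [x>a] = (-16)·(16/5)²·(8-(24/5))·(2·(24/5)·8-(3·(24/5)+(16/5))·(8-(24/5)))/(2·8³·5000) = -4096/1953125 rad
Load 2 — applied couple M₀=4 kN·m at a=4 m (b=L-a=4):
  θ_2 = (R_Ax²/2 - M_Ax - M₀(x-a))/EI  [x>a] with R_A=3/4, M_A=1 = ((3/4)·(24/5)²/2 - 1·(24/5) - 4·((24/5)-4))/5000 = 2/15625 rad
Load 3 — uniform load w=12 kN/m over full span:
  θ_3 = -wx(L-x)(L-2x)/(12EI) = -12·(24/5)·(8-(24/5))·(8-2·(24/5))/(12·5000) = 384/78125 rad
Load 4 — applied couple M₀=-10 kN·m at a=2 m (b=L-a=6):
  θ_4 = (R_Ax²/2 - M_Ax - M₀(x-a))/EI  [x>a] with R_A=-45/32, M_A=15/8 = ((-45/32)·(24/5)²/2 - (15/8)·(24/5) - (-10)·((24/5)-2))/5000 = 7/12500 rad
Superposition: θ = Σ θ_i = 27391/7812500 rad ≈ 0.003506 rad

θ(24/5) = 27391/7812500 rad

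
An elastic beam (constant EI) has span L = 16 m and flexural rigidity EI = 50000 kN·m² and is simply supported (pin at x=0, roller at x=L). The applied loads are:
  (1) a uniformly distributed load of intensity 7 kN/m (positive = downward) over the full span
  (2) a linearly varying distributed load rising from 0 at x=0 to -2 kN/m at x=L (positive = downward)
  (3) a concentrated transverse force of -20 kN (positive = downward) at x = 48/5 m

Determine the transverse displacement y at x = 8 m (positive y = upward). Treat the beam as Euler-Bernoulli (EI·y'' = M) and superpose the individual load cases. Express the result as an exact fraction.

y(8) = -16448/234375 m

Load 1 — uniform load w=7 kN/m over full span:
  y_1 = -wx(L³-2Lx²+x³)/(24EI) = -7·8·(16³-2·16·8²+8³)/(24·50000) = -224/1875 m
Load 2 — triangular load w₀=-2 kN/m (0→w₀ over full span):
  y_2 = -w₀x(7L⁴-10L²x²+3x⁴)/(360LEI) = -(-2)·8·(7·16⁴-10·16²·8²+3·8⁴)/(360·16·50000) = 32/1875 m
Load 3 — point force P=-20 kN at a=48/5 m (b=L-a=32/5):
  y_3 = -Pbx(L²-b²-x²)/(6LEI)  [x≤a] = -(-20)·(32/5)·8·(16²-(32/5)²-8²)/(6·16·50000) = 7552/234375 m
Superposition: y = Σ y_i = -16448/234375 m ≈ -0.070178 m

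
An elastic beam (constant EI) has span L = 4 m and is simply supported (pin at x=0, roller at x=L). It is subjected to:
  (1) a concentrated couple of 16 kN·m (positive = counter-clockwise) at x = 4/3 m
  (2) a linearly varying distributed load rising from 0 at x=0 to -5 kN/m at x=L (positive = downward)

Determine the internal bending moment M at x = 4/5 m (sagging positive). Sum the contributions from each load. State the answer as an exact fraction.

Load 1 — applied couple M₀=16 kN·m at a=4/3 m (b=L-a=8/3):
  M_1 = M₀x/L  [x≤a] = 16·(4/5)/4 = 16/5 kN·m
Load 2 — triangular load w₀=-5 kN/m (0→w₀ over full span):
  M_2 = w₀Lx/6 - w₀x³/(6L) = (-5)·4·(4/5)/6 - (-5)·(4/5)³/(6·4) = -64/25 kN·m
Superposition: M = Σ M_i = 16/25 kN·m ≈ 0.640000 kN·m

M(4/5) = 16/25 kN·m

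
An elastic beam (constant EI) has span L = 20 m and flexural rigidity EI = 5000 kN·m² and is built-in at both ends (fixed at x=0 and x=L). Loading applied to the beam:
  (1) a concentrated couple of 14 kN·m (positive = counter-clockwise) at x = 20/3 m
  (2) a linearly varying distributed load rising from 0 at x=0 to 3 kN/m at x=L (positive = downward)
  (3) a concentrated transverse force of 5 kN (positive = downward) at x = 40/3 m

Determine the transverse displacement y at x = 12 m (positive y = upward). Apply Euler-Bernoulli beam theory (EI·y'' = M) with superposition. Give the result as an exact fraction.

Load 1 — applied couple M₀=14 kN·m at a=20/3 m (b=L-a=40/3):
  y_1 = (R_Ax³/6 - M_Ax²/2 - M₀(x-a)²/2)/EI  [x>a] with R_A=14/15, M_A=0 = ((14/15)·12³/6 - 0·12²/2 - 14·(12-(20/3))²/2)/5000 = 392/28125 m
Load 2 — triangular load w₀=3 kN/m (0→w₀ over full span):
  y_2 = -w₀x²(L-x)²(x+2L)/(120LEI) = -3·12²·(20-12)²·(12+2·20)/(120·20·5000) = -1872/15625 m
Load 3 — point force P=5 kN at a=40/3 m (b=L-a=20/3):
  y_3 = -Pb²x²(3aL-(3a+b)x)/(6L³EI)  [x≤a] = -5·(20/3)²·12²·(3·(40/3)·20-(3·(40/3)+(20/3))·12)/(6·20³·5000) = -4/125 m
Superposition: y = Σ y_i = -19388/140625 m ≈ -0.137870 m

y(12) = -19388/140625 m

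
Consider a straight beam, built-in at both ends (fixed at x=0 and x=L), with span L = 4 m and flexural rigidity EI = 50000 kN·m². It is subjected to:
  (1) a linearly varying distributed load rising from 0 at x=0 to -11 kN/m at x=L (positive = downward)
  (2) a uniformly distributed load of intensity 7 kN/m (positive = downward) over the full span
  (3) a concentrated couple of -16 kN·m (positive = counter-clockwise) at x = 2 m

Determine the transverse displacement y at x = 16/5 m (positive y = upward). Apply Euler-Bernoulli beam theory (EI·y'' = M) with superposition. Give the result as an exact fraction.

Load 1 — triangular load w₀=-11 kN/m (0→w₀ over full span):
  y_1 = -w₀x²(L-x)²(x+2L)/(120LEI) = -(-11)·(16/5)²·(4-(16/5))²·((16/5)+2·4)/(120·4·50000) = 4928/146484375 m
Load 2 — uniform load w=7 kN/m over full span:
  y_2 = -wx²(L-x)²/(24EI) = -7·(16/5)²·(4-(16/5))²/(24·50000) = -224/5859375 m
Load 3 — applied couple M₀=-16 kN·m at a=2 m (b=L-a=2):
  y_3 = (R_Ax³/6 - M_Ax²/2 - M₀(x-a)²/2)/EI  [x>a] with R_A=-6, M_A=-4 = ((-6)·(16/5)³/6 - (-4)·(16/5)²/2 - (-16)·((16/5)-2)²/2)/50000 = -6/390625 m
Superposition: y = Σ y_i = -974/48828125 m ≈ -0.000020 m

y(16/5) = -974/48828125 m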